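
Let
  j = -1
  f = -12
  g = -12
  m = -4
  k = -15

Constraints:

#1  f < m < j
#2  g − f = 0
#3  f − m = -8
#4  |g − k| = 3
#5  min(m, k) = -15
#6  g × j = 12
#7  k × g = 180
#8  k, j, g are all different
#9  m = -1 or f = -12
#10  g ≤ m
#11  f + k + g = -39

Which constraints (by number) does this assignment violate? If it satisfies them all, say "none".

#1 values -12 < -4 < -1 — OK.
#2 g − f = -12 − (-12) = 0 — OK.
#3 f − m = -12 − (-4) = -8 — OK.
#4 |-12 − (-15)| = 3 — OK.
#5 min(-4, -15) = -15 — OK.
#6 g × j = -12 × (-1) = 12 — OK.
#7 k × g = -15 × (-12) = 180 — OK.
#8 values -15, -1, -12 are pairwise distinct — OK.
#9 m = -4 ≠ -1, but f = -12 = -12 (second disjunct) — OK.
#10 g = -12, m = -4; -12 ≤ -4 — OK.
#11 f + k + g = -12 + (-15) + (-12) = -39 — OK.

No violations.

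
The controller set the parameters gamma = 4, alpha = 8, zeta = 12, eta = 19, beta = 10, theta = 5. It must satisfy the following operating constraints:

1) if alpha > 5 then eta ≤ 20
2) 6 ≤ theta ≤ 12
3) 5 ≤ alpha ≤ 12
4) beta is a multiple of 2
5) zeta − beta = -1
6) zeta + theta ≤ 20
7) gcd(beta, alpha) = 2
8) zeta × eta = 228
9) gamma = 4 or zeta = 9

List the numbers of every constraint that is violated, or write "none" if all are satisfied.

Constraints 2 and 5 do not hold.

1) alpha = 8 > 5, so we need eta ≤ 20; eta = 19 ≤ 20 — holds.
2) theta = 5 is outside [6, 12] — fails.
3) alpha = 8 lies in [5, 12] — holds.
4) 10 / 2 = 5, so 2 divides 10 — holds.
5) zeta − beta = 12 − 10 = 2, not -1 — fails.
6) zeta + theta = 12 + 5 = 17; 17 ≤ 20 — holds.
7) gcd(10, 8) = 2 — holds.
8) zeta × eta = 12 × 19 = 228 — holds.
9) gamma = 4 = 4 (first disjunct) — holds.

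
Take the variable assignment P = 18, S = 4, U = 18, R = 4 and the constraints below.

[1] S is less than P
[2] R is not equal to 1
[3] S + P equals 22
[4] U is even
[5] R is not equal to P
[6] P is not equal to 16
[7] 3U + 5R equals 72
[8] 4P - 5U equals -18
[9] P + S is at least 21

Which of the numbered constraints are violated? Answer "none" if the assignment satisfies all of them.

Constraint 7 is violated.

[1] S = 4, P = 18; 4 < 18 — satisfied.
[2] R = 4, and 4 ≠ 1 — satisfied.
[3] S + P = 4 + 18 = 22 — satisfied.
[4] U = 18 is even — satisfied.
[5] R = 4, P = 18; distinct — satisfied.
[6] P = 18, and 18 ≠ 16 — satisfied.
[7] 3U + 5R = 3(18) + 5(4) = 74, not 72 — violated.
[8] 4P - 5U = 4(18) - 5(18) = -18 — satisfied.
[9] P + S = 18 + 4 = 22; 22 ≥ 21 — satisfied.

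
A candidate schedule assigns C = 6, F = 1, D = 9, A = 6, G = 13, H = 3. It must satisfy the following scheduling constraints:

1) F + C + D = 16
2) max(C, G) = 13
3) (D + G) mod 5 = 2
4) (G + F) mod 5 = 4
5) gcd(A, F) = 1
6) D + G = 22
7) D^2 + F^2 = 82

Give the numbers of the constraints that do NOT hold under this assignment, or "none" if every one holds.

1) F + C + D = 1 + 6 + 9 = 16 — satisfied.
2) max(6, 13) = 13 — satisfied.
3) D + G = 22; 22 mod 5 = 2 — satisfied.
4) G + F = 14; 14 mod 5 = 4 — satisfied.
5) gcd(6, 1) = 1 — satisfied.
6) D + G = 9 + 13 = 22 — satisfied.
7) D^2 + F^2 = 9^2 + 1^2 = 81 + 1 = 82 — satisfied.

All constraints are satisfied.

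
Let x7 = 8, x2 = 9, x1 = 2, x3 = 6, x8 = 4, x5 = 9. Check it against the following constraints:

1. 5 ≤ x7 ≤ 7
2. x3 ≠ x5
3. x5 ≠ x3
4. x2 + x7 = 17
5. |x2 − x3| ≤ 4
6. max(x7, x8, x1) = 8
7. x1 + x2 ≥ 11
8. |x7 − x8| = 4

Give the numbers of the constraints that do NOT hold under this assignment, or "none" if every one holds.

1. x7 = 8 is outside [5, 7]  ✗
2. x3 = 6, x5 = 9; distinct  ✓
3. x5 = 9, x3 = 6; distinct  ✓
4. x2 + x7 = 9 + 8 = 17  ✓
5. |9 − 6| = 3; 3 ≤ 4  ✓
6. max(8, 4, 2) = 8  ✓
7. x1 + x2 = 2 + 9 = 11; 11 ≥ 11  ✓
8. |8 − 4| = 4  ✓

Constraint 1 does not hold.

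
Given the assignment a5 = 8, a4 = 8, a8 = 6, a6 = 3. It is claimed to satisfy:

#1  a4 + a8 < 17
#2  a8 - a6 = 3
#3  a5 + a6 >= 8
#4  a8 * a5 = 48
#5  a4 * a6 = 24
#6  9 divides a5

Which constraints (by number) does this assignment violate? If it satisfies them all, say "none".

Constraint 6 is violated.

#1 a4 + a8 = 8 + 6 = 14; 14 < 17 — OK.
#2 a8 - a6 = 6 - 3 = 3 — OK.
#3 a5 + a6 = 8 + 3 = 11; 11 ≥ 8 — OK.
#4 a8 * a5 = 6 * 8 = 48 — OK.
#5 a4 * a6 = 8 * 3 = 24 — OK.
#6 8 = 9*0 + 8, so 9 does not divide 8 — violated.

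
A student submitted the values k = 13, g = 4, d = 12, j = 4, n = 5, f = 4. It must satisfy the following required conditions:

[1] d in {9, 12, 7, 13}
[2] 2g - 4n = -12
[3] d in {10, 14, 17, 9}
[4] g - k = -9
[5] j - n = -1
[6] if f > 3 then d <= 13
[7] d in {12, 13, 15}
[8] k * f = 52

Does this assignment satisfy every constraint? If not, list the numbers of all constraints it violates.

[1] d = 12 is in {9, 12, 7, 13} — holds.
[2] 2g - 4n = 2(4) - 4(5) = -12 — holds.
[3] d = 12 is not in {10, 14, 17, 9} — does not hold.
[4] g - k = 4 - 13 = -9 — holds.
[5] j - n = 4 - 5 = -1 — holds.
[6] f = 4 > 3, so we need d ≤ 13; d = 12 ≤ 13 — holds.
[7] d = 12 is in {12, 13, 15} — holds.
[8] k * f = 13 * 4 = 52 — holds.

Constraint 3 is violated.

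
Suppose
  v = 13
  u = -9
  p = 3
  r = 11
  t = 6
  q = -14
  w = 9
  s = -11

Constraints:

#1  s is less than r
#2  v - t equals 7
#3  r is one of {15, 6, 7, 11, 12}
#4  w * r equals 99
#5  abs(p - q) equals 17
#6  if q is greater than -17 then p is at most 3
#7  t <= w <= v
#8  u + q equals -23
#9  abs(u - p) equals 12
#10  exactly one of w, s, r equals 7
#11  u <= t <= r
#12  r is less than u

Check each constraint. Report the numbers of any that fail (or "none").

Constraints 10, 12 do not hold.

#1 s = -11, r = 11; -11 < 11 — OK.
#2 v - t = 13 - 6 = 7 — OK.
#3 r = 11 is in {15, 6, 7, 11, 12} — OK.
#4 w * r = 9 * 11 = 99 — OK.
#5 abs(3 - (-14)) = 17 — OK.
#6 q = -14 > -17, so we need p ≤ 3; p = 3 ≤ 3 — OK.
#7 values 6 <= 9 <= 13 — OK.
#8 u + q = -9 + (-14) = -23 — OK.
#9 abs(-9 - 3) = 12 — OK.
#10 w=9, s=-11, r=11; 0 of them equal 7, not exactly one — violated.
#11 values -9 <= 6 <= 11 — OK.
#12 r = 11, u = -9; 11 ≥ -9 (want <) — violated.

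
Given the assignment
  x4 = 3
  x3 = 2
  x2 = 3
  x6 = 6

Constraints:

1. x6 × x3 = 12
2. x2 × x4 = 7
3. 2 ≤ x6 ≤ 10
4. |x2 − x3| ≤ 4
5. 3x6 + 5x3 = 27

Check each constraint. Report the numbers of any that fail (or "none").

1. x6 × x3 = 6 × 2 = 12 — holds.
2. x2 × x4 = 3 × 3 = 9, not 7 — does not hold.
3. x6 = 6 lies in [2, 10] — holds.
4. |3 − 2| = 1; 1 ≤ 4 — holds.
5. 3x6 + 5x3 = 3(6) + 5(2) = 28, not 27 — does not hold.

Violated: 2 and 5.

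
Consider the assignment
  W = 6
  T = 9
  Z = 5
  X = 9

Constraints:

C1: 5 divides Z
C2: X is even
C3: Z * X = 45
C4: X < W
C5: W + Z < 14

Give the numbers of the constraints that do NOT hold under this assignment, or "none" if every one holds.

C1: 5 / 5 = 1, so 5 divides 5 — satisfied.
C2: X = 9 is odd — violated.
C3: Z * X = 5 * 9 = 45 — satisfied.
C4: X = 9, W = 6; 9 ≥ 6 (want <) — violated.
C5: W + Z = 6 + 5 = 11; 11 < 14 — satisfied.

The assignment fails constraints 2, 4.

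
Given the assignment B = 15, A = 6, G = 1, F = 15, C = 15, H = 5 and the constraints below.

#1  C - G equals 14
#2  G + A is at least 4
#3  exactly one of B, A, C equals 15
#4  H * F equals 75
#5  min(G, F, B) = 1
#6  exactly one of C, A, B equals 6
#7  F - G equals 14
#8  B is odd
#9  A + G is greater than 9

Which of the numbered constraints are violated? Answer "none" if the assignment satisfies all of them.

No — constraints 3 and 9 are not satisfied.

#1 C - G = 15 - 1 = 14  yes
#2 G + A = 1 + 6 = 7; 7 ≥ 4  yes
#3 B=15, A=6, C=15; 2 of them equal 15, not exactly one  no
#4 H * F = 5 * 15 = 75  yes
#5 min(1, 15, 15) = 1  yes
#6 C=15, A=6, B=15; 1 of them equals 6  yes
#7 F - G = 15 - 1 = 14  yes
#8 B = 15 is odd  yes
#9 A + G = 6 + 1 = 7; 7 ≤ 9, bound 9 not met  no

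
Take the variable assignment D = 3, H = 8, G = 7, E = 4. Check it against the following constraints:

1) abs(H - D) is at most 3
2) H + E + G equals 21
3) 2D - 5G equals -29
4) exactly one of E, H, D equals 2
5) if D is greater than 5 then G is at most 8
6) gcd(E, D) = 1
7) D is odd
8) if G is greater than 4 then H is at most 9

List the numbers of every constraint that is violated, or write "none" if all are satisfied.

1) abs(8 - 3) = 5; 5 > 3, exceeds bound 3 — does not hold.
2) H + E + G = 8 + 4 + 7 = 19, not 21 — does not hold.
3) 2D - 5G = 2(3) - 5(7) = -29 — holds.
4) E=4, H=8, D=3; 0 of them equal 2, not exactly one — does not hold.
5) D = 3, not > 5; antecedent false, conditional vacuously true — holds.
6) gcd(4, 3) = 1 — holds.
7) D = 3 is odd — holds.
8) G = 7 > 4, so we need H ≤ 9; H = 8 ≤ 9 — holds.

No — constraints 1, 2, and 4 are not satisfied.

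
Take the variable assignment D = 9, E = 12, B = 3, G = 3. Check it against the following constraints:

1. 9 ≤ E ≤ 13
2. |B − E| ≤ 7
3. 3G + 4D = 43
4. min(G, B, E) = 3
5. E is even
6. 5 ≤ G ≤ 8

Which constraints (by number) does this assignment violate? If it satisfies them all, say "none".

1. E = 12 lies in [9, 13] — satisfied.
2. |3 − 12| = 9; 9 > 7, exceeds bound 7 — violated.
3. 3G + 4D = 3(3) + 4(9) = 45, not 43 — violated.
4. min(3, 3, 12) = 3 — satisfied.
5. E = 12 is even — satisfied.
6. G = 3 is outside [5, 8] — violated.

Violated: 2, 3, and 6.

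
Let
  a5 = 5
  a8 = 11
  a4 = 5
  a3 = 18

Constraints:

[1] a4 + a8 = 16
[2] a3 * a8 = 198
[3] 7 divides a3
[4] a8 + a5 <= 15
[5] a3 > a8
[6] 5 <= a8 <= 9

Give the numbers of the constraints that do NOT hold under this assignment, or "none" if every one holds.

The assignment fails constraints 3, 4, and 6.

[1] a4 + a8 = 5 + 11 = 16  holds
[2] a3 * a8 = 18 * 11 = 198  holds
[3] 18 = 7*2 + 4, so 7 does not divide 18  fails
[4] a8 + a5 = 11 + 5 = 16; 16 > 15, bound 15 not met  fails
[5] a3 = 18, a8 = 11; 18 > 11  holds
[6] a8 = 11 is outside [5, 9]  fails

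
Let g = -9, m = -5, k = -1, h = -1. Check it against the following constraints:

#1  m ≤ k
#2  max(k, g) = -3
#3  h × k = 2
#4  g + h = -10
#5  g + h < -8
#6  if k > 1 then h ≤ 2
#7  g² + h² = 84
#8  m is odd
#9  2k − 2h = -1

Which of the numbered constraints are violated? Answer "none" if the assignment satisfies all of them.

#1 m = -5, k = -1; -5 ≤ -1  true
#2 max(-1, -9) = -1, not -3  false
#3 h × k = -1 × (-1) = 1, not 2  false
#4 g + h = -9 + (-1) = -10  true
#5 g + h = -9 + (-1) = -10; -10 < -8  true
#6 k = -1, not > 1; antecedent false, conditional vacuously true  true
#7 g² + h² = (-9)² + (-1)² = 81 + 1 = 82, not 84  false
#8 m = -5 is odd  true
#9 2k − 2h = 2(-1) − 2(-1) = 0, not -1  false

Violated: 2, 3, 7, 9.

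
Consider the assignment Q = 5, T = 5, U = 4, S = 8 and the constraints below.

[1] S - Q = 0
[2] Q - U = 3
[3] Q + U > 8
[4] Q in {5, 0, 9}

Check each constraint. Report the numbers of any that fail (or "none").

Constraints 1 and 2 do not hold.

[1] S - Q = 8 - 5 = 3, not 0  ✘
[2] Q - U = 5 - 4 = 1, not 3  ✘
[3] Q + U = 5 + 4 = 9; 9 > 8  ✔
[4] Q = 5 is in {5, 0, 9}  ✔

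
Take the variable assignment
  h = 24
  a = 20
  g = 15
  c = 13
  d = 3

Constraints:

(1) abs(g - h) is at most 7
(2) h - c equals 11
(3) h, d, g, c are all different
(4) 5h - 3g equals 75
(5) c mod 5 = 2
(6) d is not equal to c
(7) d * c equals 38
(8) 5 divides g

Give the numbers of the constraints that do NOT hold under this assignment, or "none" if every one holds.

(1) abs(15 - 24) = 9; 9 > 7, exceeds bound 7 — violated.
(2) h - c = 24 - 13 = 11 — OK.
(3) values 24, 3, 15, 13 are pairwise distinct — OK.
(4) 5h - 3g = 5(24) - 3(15) = 75 — OK.
(5) 13 mod 5 = 3, not 2 — violated.
(6) d = 3, c = 13; distinct — OK.
(7) d * c = 3 * 13 = 39, not 38 — violated.
(8) 15 / 5 = 3, so 5 divides 15 — OK.

Constraints 1, 5, and 7 do not hold.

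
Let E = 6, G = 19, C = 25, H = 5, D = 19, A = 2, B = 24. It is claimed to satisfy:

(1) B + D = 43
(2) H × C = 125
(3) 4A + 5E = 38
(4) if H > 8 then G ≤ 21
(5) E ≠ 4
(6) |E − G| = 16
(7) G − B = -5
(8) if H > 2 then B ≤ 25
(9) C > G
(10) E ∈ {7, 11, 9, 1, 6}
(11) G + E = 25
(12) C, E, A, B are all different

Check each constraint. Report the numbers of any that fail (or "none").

No — constraint 6 is not satisfied.

(1) B + D = 24 + 19 = 43 — holds.
(2) H × C = 5 × 25 = 125 — holds.
(3) 4A + 5E = 4(2) + 5(6) = 38 — holds.
(4) H = 5, not > 8; antecedent false, conditional vacuously true — holds.
(5) E = 6, and 6 ≠ 4 — holds.
(6) |6 − 19| = 13, not 16 — fails.
(7) G − B = 19 − 24 = -5 — holds.
(8) H = 5 > 2, so we need B ≤ 25; B = 24 ≤ 25 — holds.
(9) C = 25, G = 19; 25 > 19 — holds.
(10) E = 6 is in {7, 11, 9, 1, 6} — holds.
(11) G + E = 19 + 6 = 25 — holds.
(12) values 25, 6, 2, 24 are pairwise distinct — holds.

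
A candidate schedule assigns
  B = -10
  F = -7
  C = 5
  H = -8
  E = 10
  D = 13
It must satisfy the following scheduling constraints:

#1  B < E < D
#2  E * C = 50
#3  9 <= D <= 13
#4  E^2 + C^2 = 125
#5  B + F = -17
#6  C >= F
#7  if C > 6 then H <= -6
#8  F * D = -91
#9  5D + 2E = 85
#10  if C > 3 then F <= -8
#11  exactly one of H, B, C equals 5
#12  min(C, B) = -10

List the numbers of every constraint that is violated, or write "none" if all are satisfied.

#1 values -10 < 10 < 13  holds
#2 E * C = 10 * 5 = 50  holds
#3 D = 13 lies in [9, 13]  holds
#4 E^2 + C^2 = 10^2 + 5^2 = 100 + 25 = 125  holds
#5 B + F = -10 + (-7) = -17  holds
#6 C = 5, F = -7; 5 ≥ -7  holds
#7 C = 5, not > 6; antecedent false, conditional vacuously true  holds
#8 F * D = -7 * 13 = -91  holds
#9 5D + 2E = 5(13) + 2(10) = 85  holds
#10 C = 5 > 3, so we need F ≤ -8; but F = -7 > -8  fails
#11 H=-8, B=-10, C=5; 1 of them equals 5  holds
#12 min(5, -10) = -10  holds

No — constraint 10 is not satisfied.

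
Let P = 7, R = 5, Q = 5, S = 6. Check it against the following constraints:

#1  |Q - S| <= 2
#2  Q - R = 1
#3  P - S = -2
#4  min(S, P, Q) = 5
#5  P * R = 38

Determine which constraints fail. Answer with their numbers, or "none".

No — constraints 2, 3, 5 are not satisfied.

#1 |5 - 6| = 1; 1 ≤ 2 — satisfied.
#2 Q - R = 5 - 5 = 0, not 1 — violated.
#3 P - S = 7 - 6 = 1, not -2 — violated.
#4 min(6, 7, 5) = 5 — satisfied.
#5 P * R = 7 * 5 = 35, not 38 — violated.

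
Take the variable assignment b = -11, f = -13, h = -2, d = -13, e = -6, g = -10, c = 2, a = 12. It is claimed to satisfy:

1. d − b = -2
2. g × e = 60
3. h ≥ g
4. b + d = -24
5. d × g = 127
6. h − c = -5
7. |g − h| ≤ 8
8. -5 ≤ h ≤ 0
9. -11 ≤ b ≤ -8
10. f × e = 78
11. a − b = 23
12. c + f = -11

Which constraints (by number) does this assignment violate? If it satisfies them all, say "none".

1. d − b = -13 − (-11) = -2  holds
2. g × e = -10 × (-6) = 60  holds
3. h = -2, g = -10; -2 ≥ -10  holds
4. b + d = -11 + (-13) = -24  holds
5. d × g = -13 × (-10) = 130, not 127  fails
6. h − c = -2 − 2 = -4, not -5  fails
7. |-10 − (-2)| = 8; 8 ≤ 8  holds
8. h = -2 lies in [-5, 0]  holds
9. b = -11 lies in [-11, -8]  holds
10. f × e = -13 × (-6) = 78  holds
11. a − b = 12 − (-11) = 23  holds
12. c + f = 2 + (-13) = -11  holds

Violated: 5 and 6.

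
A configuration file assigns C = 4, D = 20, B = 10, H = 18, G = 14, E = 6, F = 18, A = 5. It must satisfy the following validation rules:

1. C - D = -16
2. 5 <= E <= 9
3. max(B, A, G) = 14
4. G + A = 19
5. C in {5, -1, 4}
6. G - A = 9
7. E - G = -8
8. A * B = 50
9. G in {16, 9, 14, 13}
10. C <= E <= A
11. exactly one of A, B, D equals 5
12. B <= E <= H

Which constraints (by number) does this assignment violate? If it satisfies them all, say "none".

1. C - D = 4 - 20 = -16 — OK.
2. E = 6 lies in [5, 9] — OK.
3. max(10, 5, 14) = 14 — OK.
4. G + A = 14 + 5 = 19 — OK.
5. C = 4 is in {5, -1, 4} — OK.
6. G - A = 14 - 5 = 9 — OK.
7. E - G = 6 - 14 = -8 — OK.
8. A * B = 5 * 10 = 50 — OK.
9. G = 14 is in {16, 9, 14, 13} — OK.
10. values 4, 6, 5; E = 6 is not <= A = 5 — violated.
11. A=5, B=10, D=20; 1 of them equals 5 — OK.
12. values 10, 6, 18; B = 10 is not <= E = 6 — violated.

Violated: 10, 12.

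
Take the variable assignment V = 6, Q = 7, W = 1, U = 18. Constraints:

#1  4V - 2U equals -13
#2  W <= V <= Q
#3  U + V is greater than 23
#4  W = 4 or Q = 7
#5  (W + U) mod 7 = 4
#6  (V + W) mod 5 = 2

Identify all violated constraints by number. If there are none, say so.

Constraints 1 and 5 do not hold.

#1 4V - 2U = 4(6) - 2(18) = -12, not -13 — does not hold.
#2 values 1 <= 6 <= 7 — holds.
#3 U + V = 18 + 6 = 24; 24 > 23 — holds.
#4 W = 1 ≠ 4, but Q = 7 = 7 (second disjunct) — holds.
#5 W + U = 19; 19 mod 7 = 5, not 4 — does not hold.
#6 V + W = 7; 7 mod 5 = 2 — holds.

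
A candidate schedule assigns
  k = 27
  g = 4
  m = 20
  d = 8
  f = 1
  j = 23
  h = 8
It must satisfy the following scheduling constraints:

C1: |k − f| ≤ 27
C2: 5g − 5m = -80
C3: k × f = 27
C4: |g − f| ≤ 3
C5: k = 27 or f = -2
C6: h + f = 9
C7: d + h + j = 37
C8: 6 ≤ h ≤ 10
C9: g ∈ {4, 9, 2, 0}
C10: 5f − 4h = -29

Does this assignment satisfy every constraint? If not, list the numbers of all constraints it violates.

C1: |27 − 1| = 26; 26 ≤ 27  ✓
C2: 5g − 5m = 5(4) − 5(20) = -80  ✓
C3: k × f = 27 × 1 = 27  ✓
C4: |4 − 1| = 3; 3 ≤ 3  ✓
C5: k = 27 = 27 (first disjunct)  ✓
C6: h + f = 8 + 1 = 9  ✓
C7: d + h + j = 8 + 8 + 23 = 39, not 37  ✗
C8: h = 8 lies in [6, 10]  ✓
C9: g = 4 is in {4, 9, 2, 0}  ✓
C10: 5f − 4h = 5(1) − 4(8) = -27, not -29  ✗

No — constraints 7 and 10 are not satisfied.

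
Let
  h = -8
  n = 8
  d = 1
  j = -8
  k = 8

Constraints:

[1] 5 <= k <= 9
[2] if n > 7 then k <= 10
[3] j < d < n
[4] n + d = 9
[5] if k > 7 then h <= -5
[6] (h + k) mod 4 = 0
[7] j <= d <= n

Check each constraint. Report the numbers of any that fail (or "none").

[1] k = 8 lies in [5, 9] — OK.
[2] n = 8 > 7, so we need k ≤ 10; k = 8 ≤ 10 — OK.
[3] values -8 < 1 < 8 — OK.
[4] n + d = 8 + 1 = 9 — OK.
[5] k = 8 > 7, so we need h ≤ -5; h = -8 ≤ -5 — OK.
[6] h + k = 0; 0 mod 4 = 0 — OK.
[7] values -8 <= 1 <= 8 — OK.

No violations.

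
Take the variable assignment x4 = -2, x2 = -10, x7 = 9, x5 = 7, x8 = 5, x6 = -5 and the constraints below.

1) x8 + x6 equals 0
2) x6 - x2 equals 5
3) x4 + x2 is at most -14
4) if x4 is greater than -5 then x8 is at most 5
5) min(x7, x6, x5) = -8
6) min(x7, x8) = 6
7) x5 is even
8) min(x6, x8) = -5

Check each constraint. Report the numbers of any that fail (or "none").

Constraints 3, 5, 6, and 7 do not hold.

1) x8 + x6 = 5 + (-5) = 0  true
2) x6 - x2 = -5 - (-10) = 5  true
3) x4 + x2 = -2 + (-10) = -12; -12 > -14, bound -14 not met  false
4) x4 = -2 > -5, so we need x8 ≤ 5; x8 = 5 ≤ 5  true
5) min(9, -5, 7) = -5, not -8  false
6) min(9, 5) = 5, not 6  false
7) x5 = 7 is odd  false
8) min(-5, 5) = -5  true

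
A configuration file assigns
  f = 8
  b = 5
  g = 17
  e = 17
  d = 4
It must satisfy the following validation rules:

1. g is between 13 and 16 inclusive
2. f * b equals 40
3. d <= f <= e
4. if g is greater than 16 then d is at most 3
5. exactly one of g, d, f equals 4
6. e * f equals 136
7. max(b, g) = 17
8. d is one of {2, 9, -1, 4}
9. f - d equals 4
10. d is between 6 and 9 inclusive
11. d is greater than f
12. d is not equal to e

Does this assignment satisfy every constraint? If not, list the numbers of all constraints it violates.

1. g = 17 is outside [13, 16]  FAIL
2. f * b = 8 * 5 = 40  OK
3. values 4 <= 8 <= 17  OK
4. g = 17 > 16, so we need d ≤ 3; but d = 4 > 3  FAIL
5. g=17, d=4, f=8; 1 of them equals 4  OK
6. e * f = 17 * 8 = 136  OK
7. max(5, 17) = 17  OK
8. d = 4 is in {2, 9, -1, 4}  OK
9. f - d = 8 - 4 = 4  OK
10. d = 4 is outside [6, 9]  FAIL
11. d = 4, f = 8; 4 ≤ 8 (want >)  FAIL
12. d = 4, e = 17; distinct  OK

Violated: 1, 4, 10, and 11.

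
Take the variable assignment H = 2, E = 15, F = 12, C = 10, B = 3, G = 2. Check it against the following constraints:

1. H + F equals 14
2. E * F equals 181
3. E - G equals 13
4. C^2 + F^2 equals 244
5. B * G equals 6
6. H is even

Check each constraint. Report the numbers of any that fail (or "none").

Constraint 2 is violated.

1. H + F = 2 + 12 = 14 — OK.
2. E * F = 15 * 12 = 180, not 181 — violated.
3. E - G = 15 - 2 = 13 — OK.
4. C^2 + F^2 = 10^2 + 12^2 = 100 + 144 = 244 — OK.
5. B * G = 3 * 2 = 6 — OK.
6. H = 2 is even — OK.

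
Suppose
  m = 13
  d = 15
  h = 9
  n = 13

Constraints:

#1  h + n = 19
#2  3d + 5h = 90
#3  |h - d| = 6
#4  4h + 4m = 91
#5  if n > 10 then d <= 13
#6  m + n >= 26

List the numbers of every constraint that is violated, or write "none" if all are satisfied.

Violated: 1, 4, and 5.

#1 h + n = 9 + 13 = 22, not 19 — violated.
#2 3d + 5h = 3(15) + 5(9) = 90 — satisfied.
#3 |9 - 15| = 6 — satisfied.
#4 4h + 4m = 4(9) + 4(13) = 88, not 91 — violated.
#5 n = 13 > 10, so we need d ≤ 13; but d = 15 > 13 — violated.
#6 m + n = 13 + 13 = 26; 26 ≥ 26 — satisfied.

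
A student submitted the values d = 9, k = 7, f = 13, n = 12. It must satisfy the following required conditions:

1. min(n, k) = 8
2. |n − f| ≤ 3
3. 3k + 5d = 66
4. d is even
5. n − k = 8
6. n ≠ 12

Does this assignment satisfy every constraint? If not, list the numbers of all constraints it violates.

The assignment fails constraints 1, 4, 5, and 6.

1. min(12, 7) = 7, not 8  false
2. |12 − 13| = 1; 1 ≤ 3  true
3. 3k + 5d = 3(7) + 5(9) = 66  true
4. d = 9 is odd  false
5. n − k = 12 − 7 = 5, not 8  false
6. n = 12, but 12 is required to differ  false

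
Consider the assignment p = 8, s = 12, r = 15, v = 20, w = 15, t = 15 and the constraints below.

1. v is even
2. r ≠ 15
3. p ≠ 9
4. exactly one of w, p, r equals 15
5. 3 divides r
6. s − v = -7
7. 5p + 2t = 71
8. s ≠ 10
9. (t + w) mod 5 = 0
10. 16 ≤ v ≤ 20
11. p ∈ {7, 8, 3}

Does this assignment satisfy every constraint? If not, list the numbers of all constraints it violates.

1. v = 20 is even  holds
2. r = 15, but 15 is required to differ  fails
3. p = 8, and 8 ≠ 9  holds
4. w=15, p=8, r=15; 2 of them equal 15, not exactly one  fails
5. 15 / 3 = 5, so 3 divides 15  holds
6. s − v = 12 − 20 = -8, not -7  fails
7. 5p + 2t = 5(8) + 2(15) = 70, not 71  fails
8. s = 12, and 12 ≠ 10  holds
9. t + w = 30; 30 mod 5 = 0  holds
10. v = 20 lies in [16, 20]  holds
11. p = 8 is in {7, 8, 3}  holds

The assignment fails constraints 2, 4, 6, and 7.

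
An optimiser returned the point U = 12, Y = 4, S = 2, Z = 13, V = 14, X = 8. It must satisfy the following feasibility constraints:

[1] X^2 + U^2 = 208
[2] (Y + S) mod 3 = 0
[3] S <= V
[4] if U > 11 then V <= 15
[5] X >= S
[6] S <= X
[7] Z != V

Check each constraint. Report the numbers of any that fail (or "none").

None — every constraint holds.

[1] X^2 + U^2 = 8^2 + 12^2 = 64 + 144 = 208  yes
[2] Y + S = 6; 6 mod 3 = 0  yes
[3] S = 2, V = 14; 2 ≤ 14  yes
[4] U = 12 > 11, so we need V ≤ 15; V = 14 ≤ 15  yes
[5] X = 8, S = 2; 8 ≥ 2  yes
[6] S = 2, X = 8; 2 ≤ 8  yes
[7] Z = 13, V = 14; distinct  yes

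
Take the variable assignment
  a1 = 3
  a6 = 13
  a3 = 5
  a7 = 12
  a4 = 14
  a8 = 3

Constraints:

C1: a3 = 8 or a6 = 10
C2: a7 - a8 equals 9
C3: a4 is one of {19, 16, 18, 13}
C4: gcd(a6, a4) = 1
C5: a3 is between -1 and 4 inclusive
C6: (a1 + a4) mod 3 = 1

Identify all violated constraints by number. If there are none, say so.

C1: a3 = 5 ≠ 8 and a6 = 13 ≠ 10; both disjuncts false  fails
C2: a7 - a8 = 12 - 3 = 9  holds
C3: a4 = 14 is not in {19, 16, 18, 13}  fails
C4: gcd(13, 14) = 1  holds
C5: a3 = 5 is outside [-1, 4]  fails
C6: a1 + a4 = 17; 17 mod 3 = 2, not 1  fails

Violated: 1, 3, 5, 6.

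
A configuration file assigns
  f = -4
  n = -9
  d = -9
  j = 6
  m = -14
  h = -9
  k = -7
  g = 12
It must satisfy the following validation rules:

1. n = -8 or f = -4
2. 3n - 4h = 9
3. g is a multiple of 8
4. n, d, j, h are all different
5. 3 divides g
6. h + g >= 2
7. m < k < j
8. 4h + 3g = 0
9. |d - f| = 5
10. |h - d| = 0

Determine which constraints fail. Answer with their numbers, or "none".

No — constraints 3, 4 are not satisfied.

1. n = -9 ≠ -8, but f = -4 = -4 (second disjunct) — OK.
2. 3n - 4h = 3(-9) - 4(-9) = 9 — OK.
3. 12 = 8*1 + 4, so 8 does not divide 12 — violated.
4. n = d = -9, not all different — violated.
5. 12 / 3 = 4, so 3 divides 12 — OK.
6. h + g = -9 + 12 = 3; 3 ≥ 2 — OK.
7. values -14 < -7 < 6 — OK.
8. 4h + 3g = 4(-9) + 3(12) = 0 — OK.
9. |-9 - (-4)| = 5 — OK.
10. |-9 - (-9)| = 0 — OK.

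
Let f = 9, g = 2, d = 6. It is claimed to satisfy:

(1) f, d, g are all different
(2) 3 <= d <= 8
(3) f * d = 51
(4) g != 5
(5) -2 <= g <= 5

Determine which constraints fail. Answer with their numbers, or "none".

(1) values 9, 6, 2 are pairwise distinct  OK
(2) d = 6 lies in [3, 8]  OK
(3) f * d = 9 * 6 = 54, not 51  FAIL
(4) g = 2, and 2 ≠ 5  OK
(5) g = 2 lies in [-2, 5]  OK

Violated: 3.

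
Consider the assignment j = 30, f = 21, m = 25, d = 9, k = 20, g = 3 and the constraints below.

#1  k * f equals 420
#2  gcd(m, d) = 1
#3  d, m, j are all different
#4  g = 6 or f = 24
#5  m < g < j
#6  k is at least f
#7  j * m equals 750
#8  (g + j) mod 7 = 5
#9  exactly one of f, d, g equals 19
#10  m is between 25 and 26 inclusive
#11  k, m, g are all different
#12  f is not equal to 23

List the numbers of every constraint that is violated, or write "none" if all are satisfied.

#1 k * f = 20 * 21 = 420  ✔
#2 gcd(25, 9) = 1  ✔
#3 values 9, 25, 30 are pairwise distinct  ✔
#4 g = 3 ≠ 6 and f = 21 ≠ 24; both disjuncts false  ✘
#5 values 25, 3, 30; m = 25 is not < g = 3  ✘
#6 k = 20, f = 21; 20 < 21 (want ≥)  ✘
#7 j * m = 30 * 25 = 750  ✔
#8 g + j = 33; 33 mod 7 = 5  ✔
#9 f=21, d=9, g=3; 0 of them equal 19, not exactly one  ✘
#10 m = 25 lies in [25, 26]  ✔
#11 values 20, 25, 3 are pairwise distinct  ✔
#12 f = 21, and 21 ≠ 23  ✔

No — constraints 4, 5, 6, 9 are not satisfied.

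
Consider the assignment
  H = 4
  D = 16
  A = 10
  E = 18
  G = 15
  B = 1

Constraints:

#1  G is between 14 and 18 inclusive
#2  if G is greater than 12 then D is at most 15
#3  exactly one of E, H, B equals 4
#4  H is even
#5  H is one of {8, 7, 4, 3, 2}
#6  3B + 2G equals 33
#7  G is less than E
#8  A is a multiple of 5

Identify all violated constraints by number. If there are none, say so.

No — constraint 2 is not satisfied.

#1 G = 15 lies in [14, 18] — satisfied.
#2 G = 15 > 12, so we need D ≤ 15; but D = 16 > 15 — violated.
#3 E=18, H=4, B=1; 1 of them equals 4 — satisfied.
#4 H = 4 is even — satisfied.
#5 H = 4 is in {8, 7, 4, 3, 2} — satisfied.
#6 3B + 2G = 3(1) + 2(15) = 33 — satisfied.
#7 G = 15, E = 18; 15 < 18 — satisfied.
#8 10 / 5 = 2, so 5 divides 10 — satisfied.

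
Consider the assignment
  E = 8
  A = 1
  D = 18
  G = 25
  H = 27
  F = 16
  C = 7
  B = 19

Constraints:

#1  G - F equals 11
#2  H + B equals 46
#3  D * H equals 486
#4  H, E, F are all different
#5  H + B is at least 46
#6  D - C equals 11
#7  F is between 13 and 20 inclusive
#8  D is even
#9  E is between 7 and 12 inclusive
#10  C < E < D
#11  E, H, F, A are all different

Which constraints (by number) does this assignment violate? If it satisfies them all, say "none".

The assignment fails constraint 1.

#1 G - F = 25 - 16 = 9, not 11 — violated.
#2 H + B = 27 + 19 = 46 — OK.
#3 D * H = 18 * 27 = 486 — OK.
#4 values 27, 8, 16 are pairwise distinct — OK.
#5 H + B = 27 + 19 = 46; 46 ≥ 46 — OK.
#6 D - C = 18 - 7 = 11 — OK.
#7 F = 16 lies in [13, 20] — OK.
#8 D = 18 is even — OK.
#9 E = 8 lies in [7, 12] — OK.
#10 values 7 < 8 < 18 — OK.
#11 values 8, 27, 16, 1 are pairwise distinct — OK.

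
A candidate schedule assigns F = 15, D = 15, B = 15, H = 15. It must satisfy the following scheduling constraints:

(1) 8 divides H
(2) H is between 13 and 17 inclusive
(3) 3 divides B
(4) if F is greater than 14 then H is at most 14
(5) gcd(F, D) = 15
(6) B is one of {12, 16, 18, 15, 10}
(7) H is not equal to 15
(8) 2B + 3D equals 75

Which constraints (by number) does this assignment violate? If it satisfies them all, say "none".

(1) 15 = 8*1 + 7, so 8 does not divide 15  FAIL
(2) H = 15 lies in [13, 17]  OK
(3) 15 / 3 = 5, so 3 divides 15  OK
(4) F = 15 > 14, so we need H ≤ 14; but H = 15 > 14  FAIL
(5) gcd(15, 15) = 15  OK
(6) B = 15 is in {12, 16, 18, 15, 10}  OK
(7) H = 15, but 15 is required to differ  FAIL
(8) 2B + 3D = 2(15) + 3(15) = 75  OK

The assignment fails constraints 1, 4, 7.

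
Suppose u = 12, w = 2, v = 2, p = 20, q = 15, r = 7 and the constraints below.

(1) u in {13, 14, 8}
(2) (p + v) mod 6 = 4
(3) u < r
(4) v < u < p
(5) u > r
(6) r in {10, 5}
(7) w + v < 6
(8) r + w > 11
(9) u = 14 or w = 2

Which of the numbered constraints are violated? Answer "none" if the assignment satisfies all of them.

No — constraints 1, 3, 6, 8 are not satisfied.

(1) u = 12 is not in {13, 14, 8} — fails.
(2) p + v = 22; 22 mod 6 = 4 — holds.
(3) u = 12, r = 7; 12 ≥ 7 (want <) — fails.
(4) values 2 < 12 < 20 — holds.
(5) u = 12, r = 7; 12 > 7 — holds.
(6) r = 7 is not in {10, 5} — fails.
(7) w + v = 2 + 2 = 4; 4 < 6 — holds.
(8) r + w = 7 + 2 = 9; 9 ≤ 11, bound 11 not met — fails.
(9) u = 12 ≠ 14, but w = 2 = 2 (second disjunct) — holds.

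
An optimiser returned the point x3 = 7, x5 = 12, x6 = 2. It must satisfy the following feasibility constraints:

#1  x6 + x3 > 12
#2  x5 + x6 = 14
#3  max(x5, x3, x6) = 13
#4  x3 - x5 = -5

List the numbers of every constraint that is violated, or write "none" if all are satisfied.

#1 x6 + x3 = 2 + 7 = 9; 9 ≤ 12, bound 12 not met  ✗
#2 x5 + x6 = 12 + 2 = 14  ✓
#3 max(12, 7, 2) = 12, not 13  ✗
#4 x3 - x5 = 7 - 12 = -5  ✓

The assignment fails constraints 1, 3.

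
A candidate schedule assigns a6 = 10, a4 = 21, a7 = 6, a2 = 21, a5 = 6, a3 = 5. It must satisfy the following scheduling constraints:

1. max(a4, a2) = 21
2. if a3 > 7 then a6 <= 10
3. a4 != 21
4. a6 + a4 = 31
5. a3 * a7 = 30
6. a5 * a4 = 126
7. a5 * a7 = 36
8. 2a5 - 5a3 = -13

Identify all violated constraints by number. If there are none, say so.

Constraint 3 does not hold.

1. max(21, 21) = 21 — holds.
2. a3 = 5, not > 7; antecedent false, conditional vacuously true — holds.
3. a4 = 21, but 21 is required to differ — fails.
4. a6 + a4 = 10 + 21 = 31 — holds.
5. a3 * a7 = 5 * 6 = 30 — holds.
6. a5 * a4 = 6 * 21 = 126 — holds.
7. a5 * a7 = 6 * 6 = 36 — holds.
8. 2a5 - 5a3 = 2(6) - 5(5) = -13 — holds.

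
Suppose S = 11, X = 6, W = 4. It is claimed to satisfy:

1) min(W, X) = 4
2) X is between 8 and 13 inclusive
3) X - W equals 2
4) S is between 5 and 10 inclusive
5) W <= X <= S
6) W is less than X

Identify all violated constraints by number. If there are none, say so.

1) min(4, 6) = 4  ✓
2) X = 6 is outside [8, 13]  ✗
3) X - W = 6 - 4 = 2  ✓
4) S = 11 is outside [5, 10]  ✗
5) values 4 <= 6 <= 11  ✓
6) W = 4, X = 6; 4 < 6  ✓

The assignment fails constraints 2 and 4.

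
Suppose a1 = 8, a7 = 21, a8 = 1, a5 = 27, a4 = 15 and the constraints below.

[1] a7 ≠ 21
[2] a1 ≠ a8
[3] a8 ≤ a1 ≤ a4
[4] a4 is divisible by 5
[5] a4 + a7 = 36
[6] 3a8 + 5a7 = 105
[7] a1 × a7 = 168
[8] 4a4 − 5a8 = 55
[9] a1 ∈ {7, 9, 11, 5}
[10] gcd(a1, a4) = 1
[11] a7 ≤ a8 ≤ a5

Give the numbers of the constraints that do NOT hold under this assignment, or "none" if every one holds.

[1] a7 = 21, but 21 is required to differ — fails.
[2] a1 = 8, a8 = 1; distinct — holds.
[3] values 1 ≤ 8 ≤ 15 — holds.
[4] 15 / 5 = 3, so 5 divides 15 — holds.
[5] a4 + a7 = 15 + 21 = 36 — holds.
[6] 3a8 + 5a7 = 3(1) + 5(21) = 108, not 105 — fails.
[7] a1 × a7 = 8 × 21 = 168 — holds.
[8] 4a4 − 5a8 = 4(15) − 5(1) = 55 — holds.
[9] a1 = 8 is not in {7, 9, 11, 5} — fails.
[10] gcd(8, 15) = 1 — holds.
[11] values 21, 1, 27; a7 = 21 is not ≤ a8 = 1 — fails.

Constraints 1, 6, 9, and 11 are violated.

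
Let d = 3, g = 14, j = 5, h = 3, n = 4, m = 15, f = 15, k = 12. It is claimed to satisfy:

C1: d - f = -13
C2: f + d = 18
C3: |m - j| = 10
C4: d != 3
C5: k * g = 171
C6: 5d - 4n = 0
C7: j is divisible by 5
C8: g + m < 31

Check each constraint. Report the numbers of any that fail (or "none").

C1: d - f = 3 - 15 = -12, not -13 — fails.
C2: f + d = 15 + 3 = 18 — holds.
C3: |15 - 5| = 10 — holds.
C4: d = 3, but 3 is required to differ — fails.
C5: k * g = 12 * 14 = 168, not 171 — fails.
C6: 5d - 4n = 5(3) - 4(4) = -1, not 0 — fails.
C7: 5 / 5 = 1, so 5 divides 5 — holds.
C8: g + m = 14 + 15 = 29; 29 < 31 — holds.

The assignment fails constraints 1, 4, 5, and 6.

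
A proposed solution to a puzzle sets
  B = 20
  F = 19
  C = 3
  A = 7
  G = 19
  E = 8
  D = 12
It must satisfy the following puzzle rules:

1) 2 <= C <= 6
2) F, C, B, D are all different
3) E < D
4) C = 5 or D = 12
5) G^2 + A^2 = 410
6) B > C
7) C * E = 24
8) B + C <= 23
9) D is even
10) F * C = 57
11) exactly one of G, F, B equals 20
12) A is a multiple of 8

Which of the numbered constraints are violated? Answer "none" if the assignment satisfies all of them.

1) C = 3 lies in [2, 6] — OK.
2) values 19, 3, 20, 12 are pairwise distinct — OK.
3) E = 8, D = 12; 8 < 12 — OK.
4) C = 3 ≠ 5, but D = 12 = 12 (second disjunct) — OK.
5) G^2 + A^2 = 19^2 + 7^2 = 361 + 49 = 410 — OK.
6) B = 20, C = 3; 20 > 3 — OK.
7) C * E = 3 * 8 = 24 — OK.
8) B + C = 20 + 3 = 23; 23 ≤ 23 — OK.
9) D = 12 is even — OK.
10) F * C = 19 * 3 = 57 — OK.
11) G=19, F=19, B=20; 1 of them equals 20 — OK.
12) 7 = 8*0 + 7, so 8 does not divide 7 — violated.

Constraint 12 does not hold.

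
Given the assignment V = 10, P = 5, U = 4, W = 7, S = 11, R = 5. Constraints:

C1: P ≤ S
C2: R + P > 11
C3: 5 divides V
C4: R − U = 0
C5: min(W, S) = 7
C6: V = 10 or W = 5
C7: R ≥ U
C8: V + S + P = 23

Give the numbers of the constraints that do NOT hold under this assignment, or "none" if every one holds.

C1: P = 5, S = 11; 5 ≤ 11 — OK.
C2: R + P = 5 + 5 = 10; 10 ≤ 11, bound 11 not met — violated.
C3: 10 / 5 = 2, so 5 divides 10 — OK.
C4: R − U = 5 − 4 = 1, not 0 — violated.
C5: min(7, 11) = 7 — OK.
C6: V = 10 = 10 (first disjunct) — OK.
C7: R = 5, U = 4; 5 ≥ 4 — OK.
C8: V + S + P = 10 + 11 + 5 = 26, not 23 — violated.

Constraints 2, 4, and 8 are violated.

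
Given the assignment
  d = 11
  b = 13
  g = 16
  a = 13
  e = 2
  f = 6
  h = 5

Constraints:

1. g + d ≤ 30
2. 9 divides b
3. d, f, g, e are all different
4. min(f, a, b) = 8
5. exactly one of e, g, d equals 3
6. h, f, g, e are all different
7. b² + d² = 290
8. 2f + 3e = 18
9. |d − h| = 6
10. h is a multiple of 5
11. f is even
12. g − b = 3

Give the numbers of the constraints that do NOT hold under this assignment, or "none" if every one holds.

Constraints 2, 4, 5 are violated.

1. g + d = 16 + 11 = 27; 27 ≤ 30 — holds.
2. 13 = 9×1 + 4, so 9 does not divide 13 — does not hold.
3. values 11, 6, 16, 2 are pairwise distinct — holds.
4. min(6, 13, 13) = 6, not 8 — does not hold.
5. e=2, g=16, d=11; 0 of them equal 3, not exactly one — does not hold.
6. values 5, 6, 16, 2 are pairwise distinct — holds.
7. b² + d² = 13² + 11² = 169 + 121 = 290 — holds.
8. 2f + 3e = 2(6) + 3(2) = 18 — holds.
9. |11 − 5| = 6 — holds.
10. 5 / 5 = 1, so 5 divides 5 — holds.
11. f = 6 is even — holds.
12. g − b = 16 − 13 = 3 — holds.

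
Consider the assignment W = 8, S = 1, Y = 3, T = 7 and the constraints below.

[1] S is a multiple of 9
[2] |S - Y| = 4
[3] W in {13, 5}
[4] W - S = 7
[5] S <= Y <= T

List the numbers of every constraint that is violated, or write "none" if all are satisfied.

Violated: 1, 2, and 3.

[1] 1 = 9*0 + 1, so 9 does not divide 1 — does not hold.
[2] |1 - 3| = 2, not 4 — does not hold.
[3] W = 8 is not in {13, 5} — does not hold.
[4] W - S = 8 - 1 = 7 — holds.
[5] values 1 <= 3 <= 7 — holds.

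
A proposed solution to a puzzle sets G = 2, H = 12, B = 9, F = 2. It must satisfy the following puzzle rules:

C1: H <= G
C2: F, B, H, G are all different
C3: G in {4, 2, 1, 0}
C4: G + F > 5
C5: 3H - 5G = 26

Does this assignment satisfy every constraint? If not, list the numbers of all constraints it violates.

C1: H = 12, G = 2; 12 > 2 (want ≤)  ✘
C2: F = G = 2, not all different  ✘
C3: G = 2 is in {4, 2, 1, 0}  ✔
C4: G + F = 2 + 2 = 4; 4 ≤ 5, bound 5 not met  ✘
C5: 3H - 5G = 3(12) - 5(2) = 26  ✔

The assignment fails constraints 1, 2, and 4.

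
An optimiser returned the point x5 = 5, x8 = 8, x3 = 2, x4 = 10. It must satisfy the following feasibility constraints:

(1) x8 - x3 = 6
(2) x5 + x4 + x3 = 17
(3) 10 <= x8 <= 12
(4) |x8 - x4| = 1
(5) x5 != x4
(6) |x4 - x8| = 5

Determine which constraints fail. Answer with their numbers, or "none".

(1) x8 - x3 = 8 - 2 = 6 — satisfied.
(2) x5 + x4 + x3 = 5 + 10 + 2 = 17 — satisfied.
(3) x8 = 8 is outside [10, 12] — violated.
(4) |8 - 10| = 2, not 1 — violated.
(5) x5 = 5, x4 = 10; distinct — satisfied.
(6) |10 - 8| = 2, not 5 — violated.

No — constraints 3, 4, 6 are not satisfied.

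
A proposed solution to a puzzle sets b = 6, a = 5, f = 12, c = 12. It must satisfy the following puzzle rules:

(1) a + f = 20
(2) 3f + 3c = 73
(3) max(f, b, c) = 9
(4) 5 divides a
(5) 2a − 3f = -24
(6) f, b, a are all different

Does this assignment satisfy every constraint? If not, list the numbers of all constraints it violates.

Violated: 1, 2, 3, 5.

(1) a + f = 5 + 12 = 17, not 20  fails
(2) 3f + 3c = 3(12) + 3(12) = 72, not 73  fails
(3) max(12, 6, 12) = 12, not 9  fails
(4) 5 / 5 = 1, so 5 divides 5  holds
(5) 2a − 3f = 2(5) − 3(12) = -26, not -24  fails
(6) values 12, 6, 5 are pairwise distinct  holds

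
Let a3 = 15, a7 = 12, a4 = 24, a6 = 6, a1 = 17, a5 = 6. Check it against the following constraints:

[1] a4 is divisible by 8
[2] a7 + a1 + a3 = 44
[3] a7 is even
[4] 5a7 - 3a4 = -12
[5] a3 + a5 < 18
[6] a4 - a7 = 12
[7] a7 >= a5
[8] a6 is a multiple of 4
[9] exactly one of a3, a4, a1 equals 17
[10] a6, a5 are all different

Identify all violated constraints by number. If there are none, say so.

Violated: 5, 8, and 10.

[1] 24 / 8 = 3, so 8 divides 24 — holds.
[2] a7 + a1 + a3 = 12 + 17 + 15 = 44 — holds.
[3] a7 = 12 is even — holds.
[4] 5a7 - 3a4 = 5(12) - 3(24) = -12 — holds.
[5] a3 + a5 = 15 + 6 = 21; 21 ≥ 18, bound 18 not met — fails.
[6] a4 - a7 = 24 - 12 = 12 — holds.
[7] a7 = 12, a5 = 6; 12 ≥ 6 — holds.
[8] 6 = 4*1 + 2, so 4 does not divide 6 — fails.
[9] a3=15, a4=24, a1=17; 1 of them equals 17 — holds.
[10] a6 = a5 = 6, not all different — fails.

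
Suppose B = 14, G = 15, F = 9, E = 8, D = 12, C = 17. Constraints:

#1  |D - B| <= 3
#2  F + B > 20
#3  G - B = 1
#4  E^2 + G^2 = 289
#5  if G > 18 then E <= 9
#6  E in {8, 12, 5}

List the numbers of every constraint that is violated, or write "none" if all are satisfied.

The assignment satisfies every constraint.

#1 |12 - 14| = 2; 2 ≤ 3 — satisfied.
#2 F + B = 9 + 14 = 23; 23 > 20 — satisfied.
#3 G - B = 15 - 14 = 1 — satisfied.
#4 E^2 + G^2 = 8^2 + 15^2 = 64 + 225 = 289 — satisfied.
#5 G = 15, not > 18; antecedent false, conditional vacuously true — satisfied.
#6 E = 8 is in {8, 12, 5} — satisfied.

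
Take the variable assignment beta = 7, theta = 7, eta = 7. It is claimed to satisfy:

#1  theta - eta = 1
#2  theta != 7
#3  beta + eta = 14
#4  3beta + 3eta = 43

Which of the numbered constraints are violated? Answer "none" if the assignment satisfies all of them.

#1 theta - eta = 7 - 7 = 0, not 1 — does not hold.
#2 theta = 7, but 7 is required to differ — does not hold.
#3 beta + eta = 7 + 7 = 14 — holds.
#4 3beta + 3eta = 3(7) + 3(7) = 42, not 43 — does not hold.

The assignment fails constraints 1, 2, and 4.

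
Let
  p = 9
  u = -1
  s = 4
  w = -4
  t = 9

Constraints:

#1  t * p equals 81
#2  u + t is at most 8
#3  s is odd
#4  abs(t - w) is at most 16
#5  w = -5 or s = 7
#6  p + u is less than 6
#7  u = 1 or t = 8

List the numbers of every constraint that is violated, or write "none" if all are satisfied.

The assignment fails constraints 3, 5, 6, 7.

#1 t * p = 9 * 9 = 81  OK
#2 u + t = -1 + 9 = 8; 8 ≤ 8  OK
#3 s = 4 is even  FAIL
#4 abs(9 - (-4)) = 13; 13 ≤ 16  OK
#5 w = -4 ≠ -5 and s = 4 ≠ 7; both disjuncts false  FAIL
#6 p + u = 9 + (-1) = 8; 8 ≥ 6, bound 6 not met  FAIL
#7 u = -1 ≠ 1 and t = 9 ≠ 8; both disjuncts false  FAIL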